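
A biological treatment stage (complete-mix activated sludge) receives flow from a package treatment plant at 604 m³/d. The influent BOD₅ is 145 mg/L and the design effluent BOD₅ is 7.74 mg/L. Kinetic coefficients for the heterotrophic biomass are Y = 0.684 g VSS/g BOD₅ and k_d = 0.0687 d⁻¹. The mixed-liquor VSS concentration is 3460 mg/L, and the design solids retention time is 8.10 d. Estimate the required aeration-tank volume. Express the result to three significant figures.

From the SRT design equation V = Y Q (S₀−S) θ_c / [X (1 + k_d θ_c)] = 0.684 × 604 × (145 − 7.74) × 8.10 / [3460 × (1 + 0.0687 × 8.10)] = 4.59×10^5 / 5385 = 85.29 m³.

V ≈ 85.3 m³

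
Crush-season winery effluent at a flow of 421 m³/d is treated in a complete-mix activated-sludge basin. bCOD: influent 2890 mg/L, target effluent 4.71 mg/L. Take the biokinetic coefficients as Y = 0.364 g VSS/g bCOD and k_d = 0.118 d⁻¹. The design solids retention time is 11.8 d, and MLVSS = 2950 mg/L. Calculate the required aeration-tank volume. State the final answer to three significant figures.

V ≈ 739 m³

Rearranging the biomass balance for a CMAS with decay, V = Y·Q·ΔS·θ_c / [X·(1+k_d θ_c)] = 0.364 × 421 × (2890 − 4.71) × 11.8 / [2950 × (1 + 0.118 × 11.8)] = 5.22×10^6 / 7058 = 739.3 m³.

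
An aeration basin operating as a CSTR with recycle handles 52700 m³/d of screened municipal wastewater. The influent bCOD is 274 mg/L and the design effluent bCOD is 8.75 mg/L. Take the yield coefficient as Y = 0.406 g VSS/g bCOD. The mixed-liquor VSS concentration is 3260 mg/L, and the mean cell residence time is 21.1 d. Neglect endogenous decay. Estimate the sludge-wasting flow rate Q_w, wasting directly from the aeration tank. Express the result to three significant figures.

Biomass mass balance (decay neglected): V·X = Y·Q·(S₀ − S)·θ_c, so V = 0.406 × 52700 × (274 − 8.75) × 21.1 / 3260 = 36733 m³.
For wasting at MLVSS concentration, Q_w = V/θ_c = 36733/21.1 = 1741 m³/d.

Q_w ≈ 1740 m³/d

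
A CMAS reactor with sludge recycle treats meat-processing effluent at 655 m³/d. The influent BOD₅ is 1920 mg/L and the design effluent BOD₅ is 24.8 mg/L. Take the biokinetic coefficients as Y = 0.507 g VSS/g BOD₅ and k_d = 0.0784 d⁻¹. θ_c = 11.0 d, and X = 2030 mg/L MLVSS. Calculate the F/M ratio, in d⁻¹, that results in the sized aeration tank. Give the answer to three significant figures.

F/M ≈ 0.338 d⁻¹

Steady-state biomass mass balance: V·X·(1 + k_d·θ_c) = Y·Q·(S₀ − S)·θ_c, so V = 0.507 × 655 × (1920 − 24.8) × 11.0 / [2030 × (1 + 0.0784 × 11.0)] = 6.92×10^6 / 3781 = 1831 m³.
F/M = applied load / biomass = Q·S₀/(V·X) = 655 × 1920 / (1831 × 2030) = 0.3383 d⁻¹.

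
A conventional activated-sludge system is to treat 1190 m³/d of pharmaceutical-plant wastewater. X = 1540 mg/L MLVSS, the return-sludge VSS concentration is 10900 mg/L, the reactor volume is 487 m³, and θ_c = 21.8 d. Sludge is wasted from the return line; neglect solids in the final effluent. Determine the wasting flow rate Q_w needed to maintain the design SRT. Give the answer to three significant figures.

Q_w ≈ 3.16 m³/d

Q_w = (V·X)/(θ_c X_r) = 487.0 × 1540 / (21.8 × 10900) = 3.156 m³/d.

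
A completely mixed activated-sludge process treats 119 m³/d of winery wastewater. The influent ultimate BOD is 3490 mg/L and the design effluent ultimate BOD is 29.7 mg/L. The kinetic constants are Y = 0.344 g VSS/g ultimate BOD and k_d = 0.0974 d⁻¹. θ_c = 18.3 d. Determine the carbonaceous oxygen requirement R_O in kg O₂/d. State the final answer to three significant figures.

R_O ≈ 339 kg O₂/d

Y_obs = Y / (1 + k_d θ_c) = 0.344 / (1 + 0.0974 × 18.3) = 0.344 / 2.782 = 0.1236.
Mass of ultimate BOD removed per day: Q(S₀ − S) = 119 × 3460 g/m³ = 411.8 kg/d.
Biomass synthesised: P_X = Y_obs × 411.8 = 50.91 kg VSS/d.
R_O = Q·(S₀ − S) − 1.42·P_X = 411.8 − 1.42 × 50.91 = 339.5 kg O₂/d.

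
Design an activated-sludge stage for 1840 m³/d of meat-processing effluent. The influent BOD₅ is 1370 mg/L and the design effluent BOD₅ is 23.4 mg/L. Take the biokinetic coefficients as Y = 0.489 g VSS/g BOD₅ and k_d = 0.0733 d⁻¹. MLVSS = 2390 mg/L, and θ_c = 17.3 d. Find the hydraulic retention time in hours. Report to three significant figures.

Steady-state biomass mass balance: V·X·(1 + k_d·θ_c) = Y·Q·(S₀ − S)·θ_c, so V = 0.489 × 1840 × (1370 − 23.4) × 17.3 / [2390 × (1 + 0.0733 × 17.3)] = 2.1×10^7 / 5421 = 3867 m³.
τ = V/Q = 3867/1840 = 2.102 d, or 50.44 h.

τ ≈ 50.4 h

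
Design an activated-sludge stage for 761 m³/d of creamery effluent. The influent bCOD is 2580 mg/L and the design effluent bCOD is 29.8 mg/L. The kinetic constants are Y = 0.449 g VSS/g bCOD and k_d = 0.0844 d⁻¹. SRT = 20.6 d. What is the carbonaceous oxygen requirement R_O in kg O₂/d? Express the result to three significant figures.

R_O ≈ 1490 kg O₂/d

The observed yield is Y_obs = Y/(1 + k_d·θ_c) = 0.449 / (1 + 0.0844 × 20.6) = 0.449 / 2.739 = 0.1639 g VSS per g bCOD removed.
Substrate removed = Q·(S₀ − S) = 761 m³/d × (2580 − 29.8) g/m³ = 1.94×10^6 g/d = 1941 kg/d.
P_X = Y_obs·Q·(S₀ − S) = 0.1639 × 1941 = 318.2 kg VSS/d.
R_O = Q·ΔS − 1.42 P_X = 1941 − 451.8 = 1489 kg O₂/d.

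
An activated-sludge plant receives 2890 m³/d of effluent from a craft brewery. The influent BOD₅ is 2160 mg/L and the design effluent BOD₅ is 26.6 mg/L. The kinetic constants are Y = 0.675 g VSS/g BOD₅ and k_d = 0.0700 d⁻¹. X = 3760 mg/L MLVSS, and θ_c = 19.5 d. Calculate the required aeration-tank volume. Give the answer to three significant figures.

V ≈ 9130 m³

Rearranging the biomass balance for a CMAS with decay, V = Y·Q·ΔS·θ_c / [X·(1+k_d θ_c)] = 0.675 × 2890 × (2160 − 26.6) × 19.5 / [3760 × (1 + 0.0700 × 19.5)] = 8.12×10^7 / 8892 = 9126 m³.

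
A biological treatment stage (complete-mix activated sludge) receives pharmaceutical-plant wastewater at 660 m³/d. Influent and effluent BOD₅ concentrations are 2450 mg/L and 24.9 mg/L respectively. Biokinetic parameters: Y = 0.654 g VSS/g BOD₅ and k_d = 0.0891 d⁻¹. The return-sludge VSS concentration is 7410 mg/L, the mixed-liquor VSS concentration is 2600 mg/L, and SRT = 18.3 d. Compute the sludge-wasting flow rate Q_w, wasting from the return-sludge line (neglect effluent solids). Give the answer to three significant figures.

Q_w ≈ 53.7 m³/d

From the SRT design equation V = Y Q (S₀−S) θ_c / [X (1 + k_d θ_c)] = 0.654 × 660 × (2450 − 24.9) × 18.3 / [2600 × (1 + 0.0891 × 18.3)] = 1.92×10^7 / 6839 = 2801 m³.
Wasting from the return line (neglecting effluent solids): Q_w = V·X / (θ_c·X_r) = 2801 × 2600 / (18.3 × 7410) = 53.70 m³/d.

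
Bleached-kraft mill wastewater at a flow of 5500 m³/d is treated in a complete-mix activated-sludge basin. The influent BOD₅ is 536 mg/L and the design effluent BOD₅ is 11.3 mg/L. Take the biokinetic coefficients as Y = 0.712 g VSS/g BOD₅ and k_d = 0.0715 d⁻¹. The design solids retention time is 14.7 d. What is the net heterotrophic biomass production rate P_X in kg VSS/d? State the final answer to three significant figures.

P_X ≈ 1000 kg VSS/d

Correct the yield for decay: Y_obs = Y/(1 + k_d θ_c) = 0.712 / (1 + 0.0715 × 14.7) = 0.712 / 2.051 = 0.3471.
Q·(S₀ − S) = 5500 × (536 − 11.3) × 10⁻³ = 2886 kg/d removed.
Biomass produced: P_X = Y_obs·Q·ΔS = 0.3471 × 2886 ≈ 1002 kg VSS/d.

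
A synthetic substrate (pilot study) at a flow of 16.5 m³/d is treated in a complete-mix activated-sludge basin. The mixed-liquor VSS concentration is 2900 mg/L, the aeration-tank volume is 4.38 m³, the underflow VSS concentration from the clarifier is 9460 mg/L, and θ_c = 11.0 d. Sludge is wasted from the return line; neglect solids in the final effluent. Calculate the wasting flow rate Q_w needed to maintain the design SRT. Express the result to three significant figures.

Q_w ≈ 0.122 m³/d

Wasting from the return line (neglecting effluent solids): Q_w = V·X / (θ_c·X_r) = 4.380 × 2900 / (11.0 × 9460) = 0.1221 m³/d.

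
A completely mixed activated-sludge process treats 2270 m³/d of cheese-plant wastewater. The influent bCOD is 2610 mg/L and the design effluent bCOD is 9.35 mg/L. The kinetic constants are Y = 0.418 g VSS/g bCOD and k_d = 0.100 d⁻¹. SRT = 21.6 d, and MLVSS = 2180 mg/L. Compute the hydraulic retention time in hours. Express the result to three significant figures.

Steady-state biomass mass balance: V·X·(1 + k_d·θ_c) = Y·Q·(S₀ − S)·θ_c, so V = 0.418 × 2270 × (2610 − 9.35) × 21.6 / [2180 × (1 + 0.100 × 21.6)] = 5.33×10^7 / 6889 = 7737 m³.
HRT = V/Q = 7737 m³ / 2270 m³·d⁻¹ = 3.409 d × 24 = 81.80 h.

τ ≈ 81.8 h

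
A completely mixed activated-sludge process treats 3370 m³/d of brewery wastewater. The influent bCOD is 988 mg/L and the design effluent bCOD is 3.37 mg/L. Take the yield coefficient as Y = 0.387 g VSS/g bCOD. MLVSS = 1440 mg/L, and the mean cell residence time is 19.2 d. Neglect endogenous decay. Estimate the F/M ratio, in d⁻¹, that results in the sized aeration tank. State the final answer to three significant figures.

F/M ≈ 0.135 d⁻¹

Biomass mass balance (decay neglected): V·X = Y·Q·(S₀ − S)·θ_c, so V = 0.387 × 3370 × (988 − 3.37) × 19.2 / 1440 = 17122 m³.
Food-to-microorganism ratio F/M = Q S₀ / (V X) = 3370 × 988 / (17122 × 1440) = 0.1350 d⁻¹.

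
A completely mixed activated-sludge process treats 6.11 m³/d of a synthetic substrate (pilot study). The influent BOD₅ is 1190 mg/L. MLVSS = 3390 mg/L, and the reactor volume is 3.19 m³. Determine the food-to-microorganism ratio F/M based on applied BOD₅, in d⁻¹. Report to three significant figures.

F/M ≈ 0.672 d⁻¹

Food-to-microorganism ratio F/M = Q S₀ / (V X) = 6.11 × 1190 / (3.190 × 3390) = 0.6724 d⁻¹.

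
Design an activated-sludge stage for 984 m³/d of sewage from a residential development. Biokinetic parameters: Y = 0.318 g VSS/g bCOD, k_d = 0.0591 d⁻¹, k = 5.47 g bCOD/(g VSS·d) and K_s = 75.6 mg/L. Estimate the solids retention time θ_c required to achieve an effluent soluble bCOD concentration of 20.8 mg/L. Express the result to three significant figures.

At the target effluent, Y k S/(K_s+S) = 0.318×5.47×20.8/96.40 = 0.3753 d⁻¹.
1/θ_c = 0.3753 − 0.0591 = 0.3162 d⁻¹, so θ_c = 3.162 d.

θ_c ≈ 3.16 d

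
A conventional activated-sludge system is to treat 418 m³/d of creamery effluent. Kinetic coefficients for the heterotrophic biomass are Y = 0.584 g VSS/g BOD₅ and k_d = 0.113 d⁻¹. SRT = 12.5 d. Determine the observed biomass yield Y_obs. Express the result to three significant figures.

The observed yield is Y_obs = Y/(1 + k_d·θ_c) = 0.584 / (1 + 0.113 × 12.5) = 0.584 / 2.413 = 0.2421 g VSS per g BOD₅ removed.

Y_obs ≈ 0.242 g VSS/g BOD₅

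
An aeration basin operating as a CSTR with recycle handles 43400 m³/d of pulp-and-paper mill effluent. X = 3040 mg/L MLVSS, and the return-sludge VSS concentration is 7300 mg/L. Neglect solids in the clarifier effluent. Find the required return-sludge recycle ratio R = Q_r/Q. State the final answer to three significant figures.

Mass balance around the secondary clarifier (neglecting effluent solids): R = X / (X_r − X) = 3040 / (7300 − 3040) = 0.7136.

R ≈ 0.714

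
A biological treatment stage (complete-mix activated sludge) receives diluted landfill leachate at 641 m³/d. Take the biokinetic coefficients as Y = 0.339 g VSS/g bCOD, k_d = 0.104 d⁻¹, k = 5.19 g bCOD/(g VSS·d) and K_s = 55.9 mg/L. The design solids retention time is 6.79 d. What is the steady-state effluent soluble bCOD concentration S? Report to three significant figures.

S ≈ 9.31 mg/L

For a completely mixed reactor with recycle the Lawrence–McCarty relation gives S = K_s·(1 + k_d·θ_c) / [θ_c·(Y·k − k_d) − 1] = 55.9 × (1 + 0.104 × 6.79) / [6.79 × (0.339 × 5.19 − 0.104) − 1] = 95.37 / 10.24 = 9.314 mg/L.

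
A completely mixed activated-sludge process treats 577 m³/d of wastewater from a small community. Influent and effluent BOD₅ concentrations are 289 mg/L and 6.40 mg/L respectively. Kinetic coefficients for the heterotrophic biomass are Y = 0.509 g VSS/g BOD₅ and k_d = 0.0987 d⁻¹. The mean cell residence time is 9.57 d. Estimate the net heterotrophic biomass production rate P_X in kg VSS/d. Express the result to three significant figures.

Observed yield with endogenous decay: Y_obs = Y / (1 + k_d·θ_c) = 0.509 / (1 + 0.0987 × 9.57) = 0.509 / 1.945 = 0.2618 g VSS/g BOD₅.
ΔS = 289 − 6.40 = 282.6 mg/L, so the substrate removal rate is 577 × 282.6/1000 = 163.1 kg BOD₅/d.
P_X = Y_obs · Q(S₀ − S) = 0.2618 × 163.1 = 42.68 kg VSS/d.

P_X ≈ 42.7 kg VSS/d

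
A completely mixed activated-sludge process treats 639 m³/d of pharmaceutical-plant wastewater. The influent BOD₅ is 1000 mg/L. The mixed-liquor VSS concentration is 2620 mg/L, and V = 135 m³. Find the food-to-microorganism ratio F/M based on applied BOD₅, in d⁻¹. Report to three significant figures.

F/M = applied load / biomass = Q·S₀/(V·X) = 639 × 1000 / (135.0 × 2620) = 1.807 d⁻¹.

F/M ≈ 1.81 d⁻¹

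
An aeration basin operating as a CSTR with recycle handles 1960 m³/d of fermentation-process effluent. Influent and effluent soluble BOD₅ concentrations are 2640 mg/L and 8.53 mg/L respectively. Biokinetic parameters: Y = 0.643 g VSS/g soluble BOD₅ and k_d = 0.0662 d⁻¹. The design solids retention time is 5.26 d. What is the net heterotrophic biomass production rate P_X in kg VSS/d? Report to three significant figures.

P_X ≈ 2460 kg VSS/d

The observed yield is Y_obs = Y/(1 + k_d·θ_c) = 0.643 / (1 + 0.0662 × 5.26) = 0.643 / 1.348 = 0.4769 g VSS per g soluble BOD₅ removed.
Mass of soluble BOD₅ removed per day: Q(S₀ − S) = 1960 × 2631 g/m³ = 5158 kg/d.
Biomass produced: P_X = Y_obs·Q·ΔS = 0.4769 × 5158 ≈ 2460 kg VSS/d.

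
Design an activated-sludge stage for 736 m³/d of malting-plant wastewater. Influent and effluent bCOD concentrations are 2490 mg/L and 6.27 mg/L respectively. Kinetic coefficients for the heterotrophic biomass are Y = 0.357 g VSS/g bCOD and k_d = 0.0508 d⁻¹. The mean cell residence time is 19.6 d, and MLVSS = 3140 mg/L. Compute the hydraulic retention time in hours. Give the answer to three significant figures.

Steady-state biomass mass balance: V·X·(1 + k_d·θ_c) = Y·Q·(S₀ − S)·θ_c, so V = 0.357 × 736 × (2490 − 6.27) × 19.6 / [3140 × (1 + 0.0508 × 19.6)] = 1.28×10^7 / 6266 = 2041 m³.
Hydraulic retention time τ = V/Q = 2041 / 736 = 2.773 d = 66.56 h.

τ ≈ 66.6 h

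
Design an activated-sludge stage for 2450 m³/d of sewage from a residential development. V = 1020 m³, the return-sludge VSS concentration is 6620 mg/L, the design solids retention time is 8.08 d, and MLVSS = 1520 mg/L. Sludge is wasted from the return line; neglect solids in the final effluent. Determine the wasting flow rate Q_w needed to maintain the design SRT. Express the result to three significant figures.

Q_w ≈ 29.0 m³/d

Q_w = (V·X)/(θ_c X_r) = 1020 × 1520 / (8.08 × 6620) = 28.99 m³/d.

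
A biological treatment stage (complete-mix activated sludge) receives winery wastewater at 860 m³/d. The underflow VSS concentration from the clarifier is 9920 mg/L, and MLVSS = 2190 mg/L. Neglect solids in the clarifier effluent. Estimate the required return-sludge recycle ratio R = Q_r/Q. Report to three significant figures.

Solids balance on the clarifier gives (1+R)X = R·X_r, so R = X/(X_r − X) = 2190 / (9920 − 2190) = 0.2833.

R ≈ 0.283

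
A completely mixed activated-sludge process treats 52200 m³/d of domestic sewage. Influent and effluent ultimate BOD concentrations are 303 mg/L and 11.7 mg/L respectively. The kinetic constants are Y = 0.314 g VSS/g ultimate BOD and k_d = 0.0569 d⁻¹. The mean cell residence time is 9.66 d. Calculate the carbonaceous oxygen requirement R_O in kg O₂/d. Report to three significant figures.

The observed yield is Y_obs = Y/(1 + k_d·θ_c) = 0.314 / (1 + 0.0569 × 9.66) = 0.314 / 1.550 = 0.2026 g VSS per g ultimate BOD removed.
Mass of ultimate BOD removed per day: Q(S₀ − S) = 52200 × 291.3 g/m³ = 15206 kg/d.
P_X = Y_obs·Q·(S₀ − S) = 0.2026 × 15206 = 3081 kg VSS/d.
Carbonaceous O₂ demand = substrate oxidised − cell-mass equivalent = 15206 − 1.42 × 3081 = 10831 kg O₂/d.

R_O ≈ 10800 kg O₂/d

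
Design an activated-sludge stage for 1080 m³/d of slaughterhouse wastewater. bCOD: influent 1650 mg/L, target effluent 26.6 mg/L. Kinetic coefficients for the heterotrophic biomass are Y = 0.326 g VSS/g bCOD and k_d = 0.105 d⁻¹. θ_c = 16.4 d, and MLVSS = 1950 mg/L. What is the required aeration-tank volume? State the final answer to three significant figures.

V ≈ 1770 m³

From the SRT design equation V = Y Q (S₀−S) θ_c / [X (1 + k_d θ_c)] = 0.326 × 1080 × (1650 − 26.6) × 16.4 / [1950 × (1 + 0.105 × 16.4)] = 9.37×10^6 / 5308 = 1766 m³.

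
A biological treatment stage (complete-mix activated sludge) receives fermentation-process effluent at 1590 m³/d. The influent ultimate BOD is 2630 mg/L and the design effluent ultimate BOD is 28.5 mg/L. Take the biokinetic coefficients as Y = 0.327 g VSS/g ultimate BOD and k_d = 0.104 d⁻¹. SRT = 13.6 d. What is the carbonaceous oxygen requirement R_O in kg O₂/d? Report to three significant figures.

Correct the yield for decay: Y_obs = Y/(1 + k_d θ_c) = 0.327 / (1 + 0.104 × 13.6) = 0.327 / 2.414 = 0.1354.
Mass of ultimate BOD removed per day: Q(S₀ − S) = 1590 × 2602 g/m³ = 4136 kg/d.
P_X = Y_obs·Q·(S₀ − S) = 0.1354 × 4136 = 560.2 kg VSS/d.
R_O = Q·ΔS − 1.42 P_X = 4136 − 795.5 = 3341 kg O₂/d.

R_O ≈ 3340 kg O₂/d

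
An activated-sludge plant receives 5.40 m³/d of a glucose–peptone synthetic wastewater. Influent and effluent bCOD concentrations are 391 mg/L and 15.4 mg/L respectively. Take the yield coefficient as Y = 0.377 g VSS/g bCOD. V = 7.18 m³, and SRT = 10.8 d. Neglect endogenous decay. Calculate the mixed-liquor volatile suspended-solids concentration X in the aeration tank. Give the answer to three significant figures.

X ≈ 1150 mg/L

X = Y·Q·ΔS·θ_c / V = 0.377 × 5.40 × (391 − 15.4) × 10.8 / 7.18 = 1150 mg/L.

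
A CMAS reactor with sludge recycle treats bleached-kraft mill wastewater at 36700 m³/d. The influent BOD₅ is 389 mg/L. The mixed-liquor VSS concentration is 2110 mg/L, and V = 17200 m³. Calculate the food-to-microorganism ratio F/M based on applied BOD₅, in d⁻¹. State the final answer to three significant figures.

F/M ≈ 0.393 d⁻¹

F/M = applied load / biomass = Q·S₀/(V·X) = 36700 × 389 / (17200 × 2110) = 0.3934 d⁻¹.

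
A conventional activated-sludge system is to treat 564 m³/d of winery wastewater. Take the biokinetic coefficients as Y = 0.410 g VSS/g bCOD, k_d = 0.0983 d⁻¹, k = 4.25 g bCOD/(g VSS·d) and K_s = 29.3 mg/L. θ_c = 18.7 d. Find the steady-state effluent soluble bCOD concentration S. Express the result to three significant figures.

From the Monod/SRT balance for a CMAS, S = K_s·(1+k_d θ_c)/[θ_c·(Y k − k_d) − 1] = 29.3 × (1 + 0.0983 × 18.7) / [18.7 × (0.410 × 4.25 − 0.0983) − 1] = 83.16 / 29.75 = 2.796 mg/L.

S ≈ 2.80 mg/L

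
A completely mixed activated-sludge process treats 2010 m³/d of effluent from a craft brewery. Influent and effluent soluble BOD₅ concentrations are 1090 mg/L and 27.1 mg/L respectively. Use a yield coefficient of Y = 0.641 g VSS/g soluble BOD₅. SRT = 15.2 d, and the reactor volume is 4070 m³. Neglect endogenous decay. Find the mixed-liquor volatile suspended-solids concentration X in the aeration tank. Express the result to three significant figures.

X ≈ 5110 mg/L

From V·X = Y·Q·(S₀ − S)·θ_c (decay neglected): X = 0.641 × 2010 × (1090 − 27.1) × 15.2 / 4070 = 5114 mg/L.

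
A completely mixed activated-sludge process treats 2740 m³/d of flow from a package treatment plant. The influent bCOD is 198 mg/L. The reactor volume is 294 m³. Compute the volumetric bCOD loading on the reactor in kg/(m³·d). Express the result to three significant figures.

L_v = Q S₀ / V = 2740 × 198 × 10⁻³ / 294.0 = 1.845 kg/(m³·d).

L_v ≈ 1.85 kg bCOD/(m³·d)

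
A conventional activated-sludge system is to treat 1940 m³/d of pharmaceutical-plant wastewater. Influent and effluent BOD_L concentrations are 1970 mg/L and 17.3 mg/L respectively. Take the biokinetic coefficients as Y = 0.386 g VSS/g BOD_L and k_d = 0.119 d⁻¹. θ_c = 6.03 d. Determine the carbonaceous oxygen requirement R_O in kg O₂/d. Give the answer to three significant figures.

The observed yield is Y_obs = Y/(1 + k_d·θ_c) = 0.386 / (1 + 0.119 × 6.03) = 0.386 / 1.718 = 0.2247 g VSS per g BOD_L removed.
ΔS = 1970 − 17.3 = 1953 mg/L, so the substrate removal rate is 1940 × 1953/1000 = 3788 kg BOD_L/d.
Net sludge production P_X = 0.2247 × 3788 = 851.4 kg VSS/d.
Carbonaceous O₂ demand = substrate oxidised − cell-mass equivalent = 3788 − 1.42 × 851.4 = 2579 kg O₂/d.

R_O ≈ 2580 kg O₂/d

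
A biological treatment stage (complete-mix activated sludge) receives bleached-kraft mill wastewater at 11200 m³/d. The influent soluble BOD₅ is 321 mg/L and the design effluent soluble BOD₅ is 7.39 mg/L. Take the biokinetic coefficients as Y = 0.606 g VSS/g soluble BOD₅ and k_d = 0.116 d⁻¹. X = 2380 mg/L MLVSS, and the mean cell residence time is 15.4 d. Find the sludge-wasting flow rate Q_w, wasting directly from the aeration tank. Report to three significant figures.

Steady-state biomass mass balance: V·X·(1 + k_d·θ_c) = Y·Q·(S₀ − S)·θ_c, so V = 0.606 × 11200 × (321 − 7.39) × 15.4 / [2380 × (1 + 0.116 × 15.4)] = 3.28×10^7 / 6632 = 4943 m³.
With mixed-liquor wasting, θ_c = V/Q_w, so Q_w = V/θ_c = 4943/15.4 = 321.0 m³/d.

Q_w ≈ 321 m³/d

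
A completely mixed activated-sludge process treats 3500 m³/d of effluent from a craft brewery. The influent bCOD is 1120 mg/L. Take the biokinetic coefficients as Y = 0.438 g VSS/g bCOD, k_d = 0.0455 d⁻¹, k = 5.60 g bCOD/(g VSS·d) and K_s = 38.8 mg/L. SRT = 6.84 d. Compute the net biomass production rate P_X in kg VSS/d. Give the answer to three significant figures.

P_X ≈ 1310 kg VSS/d

From the Monod/SRT balance for a CMAS, S = K_s·(1+k_d θ_c)/[θ_c·(Y k − k_d) − 1] = 38.8 × (1 + 0.0455 × 6.84) / [6.84 × (0.438 × 5.60 − 0.0455) − 1] = 50.88 / 15.47 = 3.290 mg/L.
Observed yield with endogenous decay: Y_obs = Y / (1 + k_d·θ_c) = 0.438 / (1 + 0.0455 × 6.84) = 0.438 / 1.311 = 0.3340 g VSS/g bCOD.
ΔS = 1120 − 3.29 = 1117 mg/L, so the substrate removal rate is 3500 × 1117/1000 = 3908 kg bCOD/d.
So the net sludge growth is P_X = 0.3340 × 3908 = 1306 kg VSS/d.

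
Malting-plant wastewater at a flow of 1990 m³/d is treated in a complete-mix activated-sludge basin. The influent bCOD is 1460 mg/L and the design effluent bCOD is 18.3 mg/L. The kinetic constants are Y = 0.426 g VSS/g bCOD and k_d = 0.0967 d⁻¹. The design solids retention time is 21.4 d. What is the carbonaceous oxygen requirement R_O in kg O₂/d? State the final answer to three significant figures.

R_O ≈ 2300 kg O₂/d

Observed yield with endogenous decay: Y_obs = Y / (1 + k_d·θ_c) = 0.426 / (1 + 0.0967 × 21.4) = 0.426 / 3.069 = 0.1388 g VSS/g bCOD.
Substrate removed = Q·(S₀ − S) = 1990 m³/d × (1460 − 18.3) g/m³ = 2.87×10^6 g/d = 2869 kg/d.
Net sludge production P_X = 0.1388 × 2869 = 398.2 kg VSS/d.
Carbonaceous O₂ demand = substrate oxidised − cell-mass equivalent = 2869 − 1.42 × 398.2 = 2304 kg O₂/d.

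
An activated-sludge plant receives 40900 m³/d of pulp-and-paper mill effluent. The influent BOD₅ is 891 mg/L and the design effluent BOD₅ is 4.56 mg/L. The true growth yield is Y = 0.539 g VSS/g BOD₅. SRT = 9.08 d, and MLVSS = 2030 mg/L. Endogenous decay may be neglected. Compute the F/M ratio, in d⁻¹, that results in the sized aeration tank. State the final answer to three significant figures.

F/M ≈ 0.205 d⁻¹

V·X = Y·Q·ΔS·θ_c gives V = 0.539 × 40900 × (891 − 4.56) × 9.08 / 2030 = 87408 m³.
F/M = Q·S₀ / (V·X) = 40900 × 891 / (87408 × 2030) = 0.2054 g BOD₅·(g VSS·d)⁻¹.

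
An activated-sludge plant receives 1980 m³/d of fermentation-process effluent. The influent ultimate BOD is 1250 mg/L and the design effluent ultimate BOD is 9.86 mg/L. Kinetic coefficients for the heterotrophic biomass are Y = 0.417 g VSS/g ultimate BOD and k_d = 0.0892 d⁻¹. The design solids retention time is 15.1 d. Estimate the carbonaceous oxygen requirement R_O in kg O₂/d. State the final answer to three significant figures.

R_O ≈ 1840 kg O₂/d

Correct the yield for decay: Y_obs = Y/(1 + k_d θ_c) = 0.417 / (1 + 0.0892 × 15.1) = 0.417 / 2.347 = 0.1777.
Mass of ultimate BOD removed per day: Q(S₀ − S) = 1980 × 1240 g/m³ = 2455 kg/d.
Biomass synthesised: P_X = Y_obs × 2455 = 436.3 kg VSS/d.
Carbonaceous O₂ demand = substrate oxidised − cell-mass equivalent = 2455 − 1.42 × 436.3 = 1836 kg O₂/d.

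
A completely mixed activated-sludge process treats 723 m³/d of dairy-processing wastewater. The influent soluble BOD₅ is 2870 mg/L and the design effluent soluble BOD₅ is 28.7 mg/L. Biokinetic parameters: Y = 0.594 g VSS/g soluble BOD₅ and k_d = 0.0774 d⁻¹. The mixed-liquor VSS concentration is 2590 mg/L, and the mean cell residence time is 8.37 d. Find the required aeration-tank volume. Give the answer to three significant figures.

V ≈ 2390 m³

Steady-state biomass mass balance: V·X·(1 + k_d·θ_c) = Y·Q·(S₀ − S)·θ_c, so V = 0.594 × 723 × (2870 − 28.7) × 8.37 / [2590 × (1 + 0.0774 × 8.37)] = 1.02×10^7 / 4268 = 2393 m³.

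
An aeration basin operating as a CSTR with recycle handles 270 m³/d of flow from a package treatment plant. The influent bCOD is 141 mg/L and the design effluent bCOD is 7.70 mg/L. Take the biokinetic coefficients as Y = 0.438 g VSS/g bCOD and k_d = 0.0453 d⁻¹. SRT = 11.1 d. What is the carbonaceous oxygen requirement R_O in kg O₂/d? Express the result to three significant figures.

R_O ≈ 21.1 kg O₂/d

Y_obs = Y / (1 + k_d θ_c) = 0.438 / (1 + 0.0453 × 11.1) = 0.438 / 1.503 = 0.2915.
Substrate removed = Q·(S₀ − S) = 270 m³/d × (141 − 7.70) g/m³ = 3.6×10^4 g/d = 35.99 kg/d.
P_X = Y_obs·Q·(S₀ − S) = 0.2915 × 35.99 = 10.49 kg VSS/d.
Carbonaceous O₂ demand = substrate oxidised − cell-mass equivalent = 35.99 − 1.42 × 10.49 = 21.10 kg O₂/d.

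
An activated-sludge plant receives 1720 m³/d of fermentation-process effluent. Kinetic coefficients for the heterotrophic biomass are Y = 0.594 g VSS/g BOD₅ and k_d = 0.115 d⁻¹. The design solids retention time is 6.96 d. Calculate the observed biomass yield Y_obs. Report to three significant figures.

Y_obs ≈ 0.330 g VSS/g BOD₅

The observed yield is Y_obs = Y/(1 + k_d·θ_c) = 0.594 / (1 + 0.115 × 6.96) = 0.594 / 1.800 = 0.3299 g VSS per g BOD₅ removed.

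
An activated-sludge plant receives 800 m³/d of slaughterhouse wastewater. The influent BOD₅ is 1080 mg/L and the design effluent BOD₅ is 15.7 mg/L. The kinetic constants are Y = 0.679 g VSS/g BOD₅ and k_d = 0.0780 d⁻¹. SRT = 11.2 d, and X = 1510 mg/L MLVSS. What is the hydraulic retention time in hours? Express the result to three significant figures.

Steady-state biomass mass balance: V·X·(1 + k_d·θ_c) = Y·Q·(S₀ − S)·θ_c, so V = 0.679 × 800 × (1080 − 15.7) × 11.2 / [1510 × (1 + 0.0780 × 11.2)] = 6.48×10^6 / 2829 = 2289 m³.
Hydraulic retention time τ = V/Q = 2289 / 800 = 2.861 d = 68.66 h.

τ ≈ 68.7 h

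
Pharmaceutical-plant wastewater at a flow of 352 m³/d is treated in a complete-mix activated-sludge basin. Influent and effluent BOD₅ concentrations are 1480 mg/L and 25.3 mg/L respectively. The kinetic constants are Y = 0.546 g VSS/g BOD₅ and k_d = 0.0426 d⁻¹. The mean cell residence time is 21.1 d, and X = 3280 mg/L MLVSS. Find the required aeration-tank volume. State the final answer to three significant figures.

V ≈ 947 m³

Rearranging the biomass balance for a CMAS with decay, V = Y·Q·ΔS·θ_c / [X·(1+k_d θ_c)] = 0.546 × 352 × (1480 − 25.3) × 21.1 / [3280 × (1 + 0.0426 × 21.1)] = 5.9×10^6 / 6228 = 947.2 m³.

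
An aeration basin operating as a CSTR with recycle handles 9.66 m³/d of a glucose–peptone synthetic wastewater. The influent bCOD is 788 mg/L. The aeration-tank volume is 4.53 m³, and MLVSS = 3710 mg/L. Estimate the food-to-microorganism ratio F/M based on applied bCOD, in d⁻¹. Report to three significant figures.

F/M = applied load / biomass = Q·S₀/(V·X) = 9.66 × 788 / (4.530 × 3710) = 0.4529 d⁻¹.

F/M ≈ 0.453 d⁻¹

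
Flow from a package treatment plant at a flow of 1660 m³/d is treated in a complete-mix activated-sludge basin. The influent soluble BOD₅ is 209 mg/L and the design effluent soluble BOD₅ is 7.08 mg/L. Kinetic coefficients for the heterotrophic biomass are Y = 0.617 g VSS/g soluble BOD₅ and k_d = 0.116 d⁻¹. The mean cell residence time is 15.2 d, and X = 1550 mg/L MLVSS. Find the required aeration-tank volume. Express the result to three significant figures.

V ≈ 734 m³

From the SRT design equation V = Y Q (S₀−S) θ_c / [X (1 + k_d θ_c)] = 0.617 × 1660 × (209 − 7.08) × 15.2 / [1550 × (1 + 0.116 × 15.2)] = 3.14×10^6 / 4283 = 734.0 m³.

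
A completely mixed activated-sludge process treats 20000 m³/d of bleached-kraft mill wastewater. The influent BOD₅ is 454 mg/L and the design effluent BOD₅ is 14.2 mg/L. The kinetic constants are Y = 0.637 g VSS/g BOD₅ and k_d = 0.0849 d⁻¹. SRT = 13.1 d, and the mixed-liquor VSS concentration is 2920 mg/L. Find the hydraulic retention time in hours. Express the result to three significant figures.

τ ≈ 14.3 h

From the SRT design equation V = Y Q (S₀−S) θ_c / [X (1 + k_d θ_c)] = 0.637 × 20000 × (454 − 14.2) × 13.1 / [2920 × (1 + 0.0849 × 13.1)] = 7.34×10^7 / 6168 = 11901 m³.
HRT = V/Q = 11901 m³ / 20000 m³·d⁻¹ = 0.5950 d × 24 = 14.28 h.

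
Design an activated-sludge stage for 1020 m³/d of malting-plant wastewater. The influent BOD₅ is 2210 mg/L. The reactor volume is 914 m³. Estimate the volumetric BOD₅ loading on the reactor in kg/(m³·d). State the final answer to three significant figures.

L_v ≈ 2.47 kg BOD₅/(m³·d)

Volumetric loading L_v = Q·S₀ / V = 1020 × 2210 g/m³ / 914.0 m³ = 2466 g/(m³·d) = 2.466 kg BOD₅/(m³·d).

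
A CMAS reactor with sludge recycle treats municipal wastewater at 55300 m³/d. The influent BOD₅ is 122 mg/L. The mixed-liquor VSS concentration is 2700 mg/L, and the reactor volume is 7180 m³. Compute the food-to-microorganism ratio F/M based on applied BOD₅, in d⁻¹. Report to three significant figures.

F/M = Q·S₀ / (V·X) = 55300 × 122 / (7180 × 2700) = 0.3480 g BOD₅·(g VSS·d)⁻¹.

F/M ≈ 0.348 d⁻¹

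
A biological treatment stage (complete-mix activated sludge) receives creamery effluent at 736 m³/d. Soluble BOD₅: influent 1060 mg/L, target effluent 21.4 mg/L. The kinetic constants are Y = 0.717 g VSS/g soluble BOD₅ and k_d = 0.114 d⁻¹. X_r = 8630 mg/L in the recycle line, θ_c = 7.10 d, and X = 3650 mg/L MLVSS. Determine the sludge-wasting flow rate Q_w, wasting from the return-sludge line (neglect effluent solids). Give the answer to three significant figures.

Q_w ≈ 35.1 m³/d

Rearranging the biomass balance for a CMAS with decay, V = Y·Q·ΔS·θ_c / [X·(1+k_d θ_c)] = 0.717 × 736 × (1060 − 21.4) × 7.10 / [3650 × (1 + 0.114 × 7.10)] = 3.89×10^6 / 6604 = 589.2 m³.
θ_c = V·X/(Q_w·X_r) when wasting from the recycle, so Q_w = V·X/(θ_c·X_r) = 589.2 × 3650 / (7.10 × 8630) = 35.10 m³/d.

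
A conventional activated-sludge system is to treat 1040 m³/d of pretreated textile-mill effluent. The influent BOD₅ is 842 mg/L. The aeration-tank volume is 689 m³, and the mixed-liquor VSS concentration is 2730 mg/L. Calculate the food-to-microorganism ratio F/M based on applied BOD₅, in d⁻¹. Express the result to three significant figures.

F/M ≈ 0.466 d⁻¹

Food-to-microorganism ratio F/M = Q S₀ / (V X) = 1040 × 842 / (689.0 × 2730) = 0.4655 d⁻¹.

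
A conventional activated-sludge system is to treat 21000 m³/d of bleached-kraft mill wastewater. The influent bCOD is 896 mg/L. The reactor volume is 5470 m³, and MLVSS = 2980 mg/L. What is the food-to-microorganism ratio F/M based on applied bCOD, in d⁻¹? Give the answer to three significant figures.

F/M = applied load / biomass = Q·S₀/(V·X) = 21000 × 896 / (5470 × 2980) = 1.154 d⁻¹.

F/M ≈ 1.15 d⁻¹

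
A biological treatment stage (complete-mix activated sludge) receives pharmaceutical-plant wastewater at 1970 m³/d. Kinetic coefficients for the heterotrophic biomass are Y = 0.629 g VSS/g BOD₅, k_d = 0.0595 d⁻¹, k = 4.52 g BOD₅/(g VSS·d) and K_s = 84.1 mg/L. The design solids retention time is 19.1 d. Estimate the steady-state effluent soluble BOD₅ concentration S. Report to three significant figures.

From the Monod/SRT balance for a CMAS, S = K_s·(1+k_d θ_c)/[θ_c·(Y k − k_d) − 1] = 84.1 × (1 + 0.0595 × 19.1) / [19.1 × (0.629 × 4.52 − 0.0595) − 1] = 179.7 / 52.17 = 3.444 mg/L.

S ≈ 3.44 mg/L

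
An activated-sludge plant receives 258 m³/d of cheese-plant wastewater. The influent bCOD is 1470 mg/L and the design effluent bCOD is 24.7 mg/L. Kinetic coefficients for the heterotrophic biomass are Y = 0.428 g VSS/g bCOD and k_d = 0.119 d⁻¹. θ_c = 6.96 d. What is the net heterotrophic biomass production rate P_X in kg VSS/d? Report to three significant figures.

Correct the yield for decay: Y_obs = Y/(1 + k_d θ_c) = 0.428 / (1 + 0.119 × 6.96) = 0.428 / 1.828 = 0.2341.
Substrate removed = Q·(S₀ − S) = 258 m³/d × (1470 − 24.7) g/m³ = 3.73×10^5 g/d = 372.9 kg/d.
So the net sludge growth is P_X = 0.2341 × 372.9 = 87.29 kg VSS/d.

P_X ≈ 87.3 kg VSS/d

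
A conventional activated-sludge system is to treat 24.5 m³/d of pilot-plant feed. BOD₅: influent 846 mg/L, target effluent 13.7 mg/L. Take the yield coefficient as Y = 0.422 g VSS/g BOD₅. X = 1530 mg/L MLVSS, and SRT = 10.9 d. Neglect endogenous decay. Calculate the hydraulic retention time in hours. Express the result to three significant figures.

τ ≈ 60.1 h

V·X = Y·Q·ΔS·θ_c gives V = 0.422 × 24.5 × (846 − 13.7) × 10.9 / 1530 = 61.30 m³.
τ = V/Q = 61.30/24.5 = 2.502 d, or 60.05 h.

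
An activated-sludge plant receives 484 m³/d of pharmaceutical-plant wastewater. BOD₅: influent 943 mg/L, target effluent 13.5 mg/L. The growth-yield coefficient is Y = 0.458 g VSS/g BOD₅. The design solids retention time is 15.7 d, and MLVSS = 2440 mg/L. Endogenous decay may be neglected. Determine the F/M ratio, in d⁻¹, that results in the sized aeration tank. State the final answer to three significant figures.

F/M ≈ 0.141 d⁻¹

V·X = Y·Q·ΔS·θ_c gives V = 0.458 × 484 × (943 − 13.5) × 15.7 / 2440 = 1326 m³.
Food-to-microorganism ratio F/M = Q S₀ / (V X) = 484 × 943 / (1326 × 2440) = 0.1411 d⁻¹.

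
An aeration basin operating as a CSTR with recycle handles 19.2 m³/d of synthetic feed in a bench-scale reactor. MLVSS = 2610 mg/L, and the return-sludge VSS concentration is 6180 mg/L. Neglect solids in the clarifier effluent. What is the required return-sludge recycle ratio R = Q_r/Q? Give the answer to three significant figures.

R ≈ 0.731

Solids balance on the clarifier gives (1+R)X = R·X_r, so R = X/(X_r − X) = 2610 / (6180 − 2610) = 0.7311.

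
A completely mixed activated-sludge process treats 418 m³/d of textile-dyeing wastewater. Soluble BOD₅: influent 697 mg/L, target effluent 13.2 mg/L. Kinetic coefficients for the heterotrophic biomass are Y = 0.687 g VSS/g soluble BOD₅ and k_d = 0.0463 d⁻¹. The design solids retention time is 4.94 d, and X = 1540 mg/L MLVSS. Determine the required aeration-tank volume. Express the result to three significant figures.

Rearranging the biomass balance for a CMAS with decay, V = Y·Q·ΔS·θ_c / [X·(1+k_d θ_c)] = 0.687 × 418 × (697 − 13.2) × 4.94 / [1540 × (1 + 0.0463 × 4.94)] = 9.7×10^5 / 1892 = 512.6 m³.

V ≈ 513 m³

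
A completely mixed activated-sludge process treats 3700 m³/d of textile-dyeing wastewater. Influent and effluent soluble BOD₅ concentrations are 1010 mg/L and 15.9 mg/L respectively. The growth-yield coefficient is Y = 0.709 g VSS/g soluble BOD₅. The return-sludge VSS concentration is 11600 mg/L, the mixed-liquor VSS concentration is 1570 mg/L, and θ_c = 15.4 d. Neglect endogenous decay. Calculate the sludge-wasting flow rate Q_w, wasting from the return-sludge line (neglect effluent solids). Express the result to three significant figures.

With k_d = 0 the design equation reduces to V = Y Q (S₀−S) θ_c / X = 0.709 × 3700 × (1010 − 15.9) × 15.4 / 1570 = 25580 m³.
θ_c = V·X/(Q_w·X_r) when wasting from the recycle, so Q_w = V·X/(θ_c·X_r) = 25580 × 1570 / (15.4 × 11600) = 224.8 m³/d.

Q_w ≈ 225 m³/d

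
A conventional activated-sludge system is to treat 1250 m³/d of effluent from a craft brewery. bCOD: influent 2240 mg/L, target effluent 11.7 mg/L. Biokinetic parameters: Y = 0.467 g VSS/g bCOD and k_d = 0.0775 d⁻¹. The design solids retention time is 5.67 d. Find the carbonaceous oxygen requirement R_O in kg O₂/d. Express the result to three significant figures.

Correct the yield for decay: Y_obs = Y/(1 + k_d θ_c) = 0.467 / (1 + 0.0775 × 5.67) = 0.467 / 1.439 = 0.3244.
ΔS = 2240 − 11.7 = 2228 mg/L, so the substrate removal rate is 1250 × 2228/1000 = 2785 kg bCOD/d.
Net sludge production P_X = 0.3244 × 2785 = 903.7 kg VSS/d.
R_O = Q·ΔS − 1.42 P_X = 2785 − 1283 = 1502 kg O₂/d.

R_O ≈ 1500 kg O₂/d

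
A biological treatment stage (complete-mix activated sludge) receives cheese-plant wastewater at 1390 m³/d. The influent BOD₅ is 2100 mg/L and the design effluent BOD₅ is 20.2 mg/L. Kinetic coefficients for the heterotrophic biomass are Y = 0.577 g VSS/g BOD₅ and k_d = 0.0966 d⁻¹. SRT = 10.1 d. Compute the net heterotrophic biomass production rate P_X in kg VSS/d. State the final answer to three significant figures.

P_X ≈ 844 kg VSS/d

The observed yield is Y_obs = Y/(1 + k_d·θ_c) = 0.577 / (1 + 0.0966 × 10.1) = 0.577 / 1.976 = 0.2921 g VSS per g BOD₅ removed.
Q·(S₀ − S) = 1390 × (2100 − 20.2) × 10⁻³ = 2891 kg/d removed.
Net biomass production P_X = Y_obs × Q·(S₀ − S) = 0.2921 × 2891 = 844.3 kg VSS/d.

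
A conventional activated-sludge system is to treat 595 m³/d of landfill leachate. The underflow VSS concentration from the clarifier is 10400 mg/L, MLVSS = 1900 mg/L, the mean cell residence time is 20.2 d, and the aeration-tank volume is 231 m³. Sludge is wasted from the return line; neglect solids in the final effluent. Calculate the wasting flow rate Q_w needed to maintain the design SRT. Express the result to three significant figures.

Q_w ≈ 2.09 m³/d

Wasting from the return line (neglecting effluent solids): Q_w = V·X / (θ_c·X_r) = 231.0 × 1900 / (20.2 × 10400) = 2.089 m³/d.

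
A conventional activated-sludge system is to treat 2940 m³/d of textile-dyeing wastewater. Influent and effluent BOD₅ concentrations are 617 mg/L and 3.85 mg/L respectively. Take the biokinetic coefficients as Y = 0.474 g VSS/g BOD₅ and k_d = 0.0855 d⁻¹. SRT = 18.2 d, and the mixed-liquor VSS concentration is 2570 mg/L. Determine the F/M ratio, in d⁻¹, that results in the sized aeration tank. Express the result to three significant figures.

Rearranging the biomass balance for a CMAS with decay, V = Y·Q·ΔS·θ_c / [X·(1+k_d θ_c)] = 0.474 × 2940 × (617 − 3.85) × 18.2 / [2570 × (1 + 0.0855 × 18.2)] = 1.56×10^7 / 6569 = 2367 m³.
F/M = applied load / biomass = Q·S₀/(V·X) = 2940 × 617 / (2367 × 2570) = 0.2982 d⁻¹.

F/M ≈ 0.298 d⁻¹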